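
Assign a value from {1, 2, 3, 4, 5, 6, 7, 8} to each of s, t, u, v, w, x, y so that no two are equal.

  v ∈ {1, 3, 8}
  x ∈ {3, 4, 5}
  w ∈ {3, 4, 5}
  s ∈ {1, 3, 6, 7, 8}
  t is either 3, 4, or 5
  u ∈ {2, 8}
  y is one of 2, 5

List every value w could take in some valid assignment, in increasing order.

3, 4, 5

The 3 variables t, w, x are confined to {3, 4, 5}, which locks those values in; drop them from s, v, y.
y's domain is down to {2}, so y = 2. So u can't be 2.
That leaves u = 8. Eliminate 8 elsewhere: s, v.
That leaves v = 1. Strike 1 from s.
No further eliminations apply; w can still be any of 3, 4, 5.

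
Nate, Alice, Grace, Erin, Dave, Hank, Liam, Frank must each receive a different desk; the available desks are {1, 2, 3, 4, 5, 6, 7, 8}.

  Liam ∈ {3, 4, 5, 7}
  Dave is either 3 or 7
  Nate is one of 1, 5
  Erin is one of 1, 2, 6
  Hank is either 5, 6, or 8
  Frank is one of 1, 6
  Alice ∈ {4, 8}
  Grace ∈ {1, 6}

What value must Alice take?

4

The 8 variables draw from only 8 values {1, 2, 3, 4, 5, 6, 7, 8}, so each is used; only Erin can be 2, hence Erin = 2.
Grace and Frank share exactly the 2 values {1, 6}; by pigeonhole those values go to them, so strike 1, 6 from Nate, Hank.
That leaves Nate = 5. So Hank, Liam can't be 5.
Hank must be 8 (only option left). So Alice can't be 8.
So Alice = 4.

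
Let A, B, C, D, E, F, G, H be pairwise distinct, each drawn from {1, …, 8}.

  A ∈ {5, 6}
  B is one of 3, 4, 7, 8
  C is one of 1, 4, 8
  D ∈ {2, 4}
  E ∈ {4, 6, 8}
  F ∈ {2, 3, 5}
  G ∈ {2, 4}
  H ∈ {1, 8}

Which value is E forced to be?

The 8 variables together cover exactly {1, 2, 3, 4, 5, 6, 7, 8} — 8 values for 8 variables — and 7 appears only in B's list, so B = 7.
The 7 still-open variables draw from only 7 values {1, 2, 3, 4, 5, 6, 8}, so each is used; only F can be 3, hence F = 3.
The 6 still-open variables together cover exactly {1, 2, 4, 5, 6, 8} — 6 values for 6 variables — and 5 appears only in A's list, so A = 5.
The 5 still-open variables together cover exactly {1, 2, 4, 6, 8} — 5 values for 5 variables — and 6 appears only in E's list, so E = 6.

6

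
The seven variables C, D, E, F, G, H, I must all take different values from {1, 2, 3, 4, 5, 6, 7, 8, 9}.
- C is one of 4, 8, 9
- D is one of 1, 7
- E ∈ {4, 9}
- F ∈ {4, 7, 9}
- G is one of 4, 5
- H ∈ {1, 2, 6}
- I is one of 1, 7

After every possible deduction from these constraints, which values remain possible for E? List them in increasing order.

D and I between them cover only {1, 7} — a naked pair. Remove those values from F, H.
The 2 variables E and F are confined to {4, 9}, which locks those values in; drop them from C, G.
C's domain is down to {8}, so C = 8.
That leaves G = 5.
No further eliminations apply; E can still be any of 4, 9.

4, 9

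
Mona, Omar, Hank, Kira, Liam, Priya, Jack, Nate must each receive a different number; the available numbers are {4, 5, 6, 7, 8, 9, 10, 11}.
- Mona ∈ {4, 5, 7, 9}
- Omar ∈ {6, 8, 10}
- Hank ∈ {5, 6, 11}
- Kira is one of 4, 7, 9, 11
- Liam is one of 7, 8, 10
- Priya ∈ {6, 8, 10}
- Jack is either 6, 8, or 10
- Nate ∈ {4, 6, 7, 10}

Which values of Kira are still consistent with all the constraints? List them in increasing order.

The 3 variables Omar, Priya, Jack are confined to {6, 8, 10}, which locks those values in; drop them from Hank, Liam, Nate.
Liam's domain is down to {7}, so Liam = 7. Remove 7 from Mona, Kira, Nate.
Nate has just one choice, so Nate = 4. Strike 4 from Mona, Kira.
No further eliminations apply; Kira can still be any of 9, 11.

9, 11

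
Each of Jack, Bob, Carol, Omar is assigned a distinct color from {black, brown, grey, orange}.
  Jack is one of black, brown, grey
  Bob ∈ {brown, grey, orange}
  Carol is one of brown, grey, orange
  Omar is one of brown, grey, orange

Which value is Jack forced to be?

Among the 4 variables, black fits only Jack (and all 4 values in {black, brown, grey, orange} must be used), so Jack = black.

black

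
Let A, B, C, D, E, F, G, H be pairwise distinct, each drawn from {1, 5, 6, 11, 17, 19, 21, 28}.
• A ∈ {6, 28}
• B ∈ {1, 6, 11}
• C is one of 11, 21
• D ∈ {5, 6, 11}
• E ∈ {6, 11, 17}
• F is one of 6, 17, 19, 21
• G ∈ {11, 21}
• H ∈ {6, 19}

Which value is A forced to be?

28

The 8 variables draw from only 8 values {1, 5, 6, 11, 17, 19, 21, 28}, so each is used; only B can be 1, hence B = 1.
The 7 still-open variables together cover exactly {5, 6, 11, 17, 19, 21, 28} — 7 values for 7 variables — and 5 appears only in D's list, so D = 5.
The 6 still-open variables draw from only 6 values {6, 11, 17, 19, 21, 28}, so each is used; only A can be 28, hence A = 28.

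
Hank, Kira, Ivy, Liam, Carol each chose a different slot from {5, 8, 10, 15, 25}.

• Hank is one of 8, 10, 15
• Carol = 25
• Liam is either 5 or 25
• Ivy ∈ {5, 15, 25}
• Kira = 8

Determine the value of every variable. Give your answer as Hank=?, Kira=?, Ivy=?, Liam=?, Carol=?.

Hank=10, Kira=8, Ivy=15, Liam=5, Carol=25

Kira has just one choice, so Kira = 8. Remove 8 from Hank.
Carol has just one choice, so Carol = 25. Eliminate 25 elsewhere: Ivy, Liam.
Liam must be 5 (only option left). Eliminate 5 elsewhere: Ivy.
That leaves Ivy = 15. Strike 15 from Hank.
That leaves Hank = 10.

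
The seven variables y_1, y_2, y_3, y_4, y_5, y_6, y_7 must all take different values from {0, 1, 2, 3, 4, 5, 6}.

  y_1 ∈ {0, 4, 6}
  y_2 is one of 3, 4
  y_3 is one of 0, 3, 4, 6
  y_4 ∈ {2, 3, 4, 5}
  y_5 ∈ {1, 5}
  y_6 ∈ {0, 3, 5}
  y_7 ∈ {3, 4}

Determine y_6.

The 7 variables draw from only 7 values {0, 1, 2, 3, 4, 5, 6}, so each is used; only y_5 can be 1, hence y_5 = 1.
The 6 still-open variables together cover exactly {0, 2, 3, 4, 5, 6} — 6 values for 6 variables — and 2 appears only in y_4's list, so y_4 = 2.
The 5 still-open variables together cover exactly {0, 3, 4, 5, 6} — 5 values for 5 variables — and 5 appears only in y_6's list, so y_6 = 5.

5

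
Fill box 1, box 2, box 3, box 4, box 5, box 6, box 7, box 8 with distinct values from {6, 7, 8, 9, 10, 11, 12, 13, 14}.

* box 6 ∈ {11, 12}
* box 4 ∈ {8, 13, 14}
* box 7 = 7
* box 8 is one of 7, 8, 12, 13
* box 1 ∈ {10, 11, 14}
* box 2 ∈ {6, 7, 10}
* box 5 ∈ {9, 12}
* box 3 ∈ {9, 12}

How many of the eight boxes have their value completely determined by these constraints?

box 7 must be 7 (only option left). Strike 7 from box 2, box 8.
box 3 and box 5 share exactly the 2 values {9, 12}; by pigeonhole those values go to them, so strike 9, 12 from box 6, box 8.
That leaves box 6 = 11. Strike 11 from box 1.
Determined: box 6=11, box 7=7. The other boxes each still have more than one consistent value. That makes 2.

2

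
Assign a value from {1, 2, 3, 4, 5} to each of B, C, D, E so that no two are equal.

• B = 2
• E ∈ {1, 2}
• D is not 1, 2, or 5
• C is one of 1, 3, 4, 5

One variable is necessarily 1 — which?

B's domain is down to {2}, so B = 2. So E can't be 2.
So 1 goes to E.

E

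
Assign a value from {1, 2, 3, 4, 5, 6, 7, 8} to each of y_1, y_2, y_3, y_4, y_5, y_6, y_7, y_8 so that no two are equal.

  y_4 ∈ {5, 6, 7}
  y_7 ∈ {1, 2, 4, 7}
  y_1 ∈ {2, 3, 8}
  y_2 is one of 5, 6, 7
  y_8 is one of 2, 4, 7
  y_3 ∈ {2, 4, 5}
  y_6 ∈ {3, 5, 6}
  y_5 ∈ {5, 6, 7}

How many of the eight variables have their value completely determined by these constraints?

3

The 8 variables draw from only 8 values {1, 2, 3, 4, 5, 6, 7, 8}, so each is used; only y_7 can be 1, hence y_7 = 1.
Among the 7 still-open variables, 8 fits only y_1 (and all 7 values in {2, 3, 4, 5, 6, 7, 8} must be used), so y_1 = 8.
The 6 still-open variables together cover exactly {2, 3, 4, 5, 6, 7} — 6 values for 6 variables — and 3 appears only in y_6's list, so y_6 = 3.
y_2, y_4, y_5 between them cover only {5, 6, 7} — a naked triple. Remove those values from y_3, y_8.
Determined: y_1=8, y_6=3, y_7=1. The other variables each still have more than one consistent value. That makes 3.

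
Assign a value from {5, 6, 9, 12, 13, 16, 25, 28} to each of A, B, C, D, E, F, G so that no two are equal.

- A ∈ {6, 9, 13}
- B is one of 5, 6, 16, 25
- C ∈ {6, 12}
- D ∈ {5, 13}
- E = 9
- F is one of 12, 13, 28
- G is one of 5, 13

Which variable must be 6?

E must be 9 (only option left). Eliminate 9 elsewhere: A.
The 2 variables D and G are confined to {5, 13}, which locks those values in; drop them from A, B, F.
So 6 goes to A.

A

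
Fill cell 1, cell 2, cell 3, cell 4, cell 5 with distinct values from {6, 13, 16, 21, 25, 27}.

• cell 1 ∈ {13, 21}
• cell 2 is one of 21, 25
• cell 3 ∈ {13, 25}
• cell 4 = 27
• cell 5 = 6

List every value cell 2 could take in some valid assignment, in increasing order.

cell 4 must be 27 (only option left).
cell 5's domain is down to {6}, so cell 5 = 6.
No further eliminations apply; cell 2 can still be any of 21, 25.

21, 25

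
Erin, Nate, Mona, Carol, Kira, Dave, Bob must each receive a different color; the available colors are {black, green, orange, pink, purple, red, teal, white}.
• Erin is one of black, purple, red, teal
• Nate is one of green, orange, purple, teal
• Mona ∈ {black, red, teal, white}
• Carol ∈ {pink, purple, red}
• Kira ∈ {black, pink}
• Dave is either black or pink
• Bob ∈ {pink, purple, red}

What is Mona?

Kira and Dave share exactly the 2 values {black, pink}; by pigeonhole those values go to them, so strike black, pink from Erin, Mona, Carol, Bob.
Carol and Bob share exactly the 2 values {purple, red}; by pigeonhole those values go to them, so strike purple, red from Erin, Nate, Mona.
Erin has just one choice, so Erin = teal. Strike teal from Nate, Mona.
So Mona = white.

white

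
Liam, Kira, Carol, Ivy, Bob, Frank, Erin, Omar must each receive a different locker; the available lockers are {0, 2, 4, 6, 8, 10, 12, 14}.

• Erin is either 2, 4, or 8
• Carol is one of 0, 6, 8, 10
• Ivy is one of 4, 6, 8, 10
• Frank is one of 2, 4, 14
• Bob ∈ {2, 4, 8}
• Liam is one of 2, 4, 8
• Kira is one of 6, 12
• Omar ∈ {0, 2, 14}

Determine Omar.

The 8 variables together cover exactly {0, 2, 4, 6, 8, 10, 12, 14} — 8 values for 8 variables — and 12 appears only in Kira's list, so Kira = 12.
Liam, Bob, Erin between them cover only {2, 4, 8} — a naked triple. Remove those values from Carol, Ivy, Frank, Omar.
Frank has just one choice, so Frank = 14. Eliminate 14 elsewhere: Omar.
So Omar = 0.

0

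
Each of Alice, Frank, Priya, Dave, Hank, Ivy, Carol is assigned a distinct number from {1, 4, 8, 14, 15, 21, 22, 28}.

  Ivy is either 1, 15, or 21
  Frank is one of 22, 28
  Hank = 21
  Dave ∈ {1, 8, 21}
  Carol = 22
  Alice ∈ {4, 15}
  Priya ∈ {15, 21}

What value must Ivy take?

1

Hank must be 21 (only option left). Eliminate 21 elsewhere: Priya, Dave, Ivy.
Carol must be 22 (only option left). Eliminate 22 elsewhere: Frank.
Frank has just one choice, so Frank = 28.
That leaves Priya = 15. Eliminate 15 elsewhere: Alice, Ivy.
So Ivy = 1.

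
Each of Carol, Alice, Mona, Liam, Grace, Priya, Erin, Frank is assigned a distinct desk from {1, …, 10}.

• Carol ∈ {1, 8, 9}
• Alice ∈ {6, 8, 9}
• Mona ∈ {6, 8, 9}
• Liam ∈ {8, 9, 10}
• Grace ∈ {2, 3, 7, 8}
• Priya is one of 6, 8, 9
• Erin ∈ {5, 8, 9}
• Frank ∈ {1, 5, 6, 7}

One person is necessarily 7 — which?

Alice, Mona, Priya share exactly the 3 values {6, 8, 9}; by pigeonhole those values go to them, so strike 6, 8, 9 from Carol, Liam, Grace, Erin, Frank.
Carol's domain is down to {1}, so Carol = 1. So Frank can't be 1.
That leaves Liam = 10.
Erin has just one choice, so Erin = 5. Strike 5 from Frank.
So 7 goes to Frank.

Frank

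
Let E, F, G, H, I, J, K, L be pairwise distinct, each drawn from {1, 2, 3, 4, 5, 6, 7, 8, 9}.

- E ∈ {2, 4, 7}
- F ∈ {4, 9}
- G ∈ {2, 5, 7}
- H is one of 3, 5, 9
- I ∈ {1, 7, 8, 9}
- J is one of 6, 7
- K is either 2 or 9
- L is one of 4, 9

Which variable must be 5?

The 2 variables F and L are confined to {4, 9}, which locks those values in; drop them from E, H, I, K.
K's domain is down to {2}, so K = 2. So E, G can't be 2.
E must be 7 (only option left). Remove 7 from G, I, J.
So 5 goes to G.

G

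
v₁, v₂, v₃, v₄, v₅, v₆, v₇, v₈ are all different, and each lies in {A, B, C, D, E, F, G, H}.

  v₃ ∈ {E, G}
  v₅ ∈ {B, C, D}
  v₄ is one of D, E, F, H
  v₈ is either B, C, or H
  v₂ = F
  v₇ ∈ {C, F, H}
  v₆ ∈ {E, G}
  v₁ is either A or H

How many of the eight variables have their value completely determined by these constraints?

2

v₂ has just one choice, so v₂ = F. Remove F from v₄, v₇.
The 7 still-open variables draw from only 7 values {A, B, C, D, E, G, H}, so each is used; only v₁ can be A, hence v₁ = A.
v₃ and v₆ share exactly the 2 values {E, G}; by pigeonhole those values go to them, so strike E, G from v₄.
Determined: v₁=A, v₂=F. The other variables each still have more than one consistent value. That makes 2.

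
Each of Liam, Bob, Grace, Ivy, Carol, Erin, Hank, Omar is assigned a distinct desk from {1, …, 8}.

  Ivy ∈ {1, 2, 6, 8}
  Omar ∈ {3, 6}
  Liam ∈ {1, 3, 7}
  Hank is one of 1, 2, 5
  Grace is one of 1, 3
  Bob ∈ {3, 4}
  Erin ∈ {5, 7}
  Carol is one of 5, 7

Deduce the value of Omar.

Among the 8 variables, 4 fits only Bob (and all 8 values in {1, 2, 3, 4, 5, 6, 7, 8} must be used), so Bob = 4.
The 7 still-open variables together cover exactly {1, 2, 3, 5, 6, 7, 8} — 7 values for 7 variables — and 8 appears only in Ivy's list, so Ivy = 8.
The 6 still-open variables together cover exactly {1, 2, 3, 5, 6, 7} — 6 values for 6 variables — and 2 appears only in Hank's list, so Hank = 2.
The 5 still-open variables together cover exactly {1, 3, 5, 6, 7} — 5 values for 5 variables — and 6 appears only in Omar's list, so Omar = 6.

6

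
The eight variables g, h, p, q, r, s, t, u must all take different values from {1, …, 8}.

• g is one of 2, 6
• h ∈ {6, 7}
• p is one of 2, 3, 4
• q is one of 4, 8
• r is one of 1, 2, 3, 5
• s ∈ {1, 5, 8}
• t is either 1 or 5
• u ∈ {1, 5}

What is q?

4

The 8 variables together cover exactly {1, 2, 3, 4, 5, 6, 7, 8} — 8 values for 8 variables — and 7 appears only in h's list, so h = 7.
The 7 still-open variables together cover exactly {1, 2, 3, 4, 5, 6, 8} — 7 values for 7 variables — and 6 appears only in g's list, so g = 6.
t and u share exactly the 2 values {1, 5}; by pigeonhole those values go to them, so strike 1, 5 from r, s.
s must be 8 (only option left). Strike 8 from q.
So q = 4.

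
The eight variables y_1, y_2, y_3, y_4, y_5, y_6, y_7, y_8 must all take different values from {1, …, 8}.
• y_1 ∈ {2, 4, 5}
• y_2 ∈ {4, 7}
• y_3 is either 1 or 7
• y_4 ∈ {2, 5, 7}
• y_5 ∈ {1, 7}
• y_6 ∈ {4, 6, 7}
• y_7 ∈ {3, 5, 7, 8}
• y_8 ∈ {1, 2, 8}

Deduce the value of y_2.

4

The 8 variables together cover exactly {1, 2, 3, 4, 5, 6, 7, 8} — 8 values for 8 variables — and 3 appears only in y_7's list, so y_7 = 3.
The 7 still-open variables together cover exactly {1, 2, 4, 5, 6, 7, 8} — 7 values for 7 variables — and 6 appears only in y_6's list, so y_6 = 6.
The 6 still-open variables together cover exactly {1, 2, 4, 5, 7, 8} — 6 values for 6 variables — and 8 appears only in y_8's list, so y_8 = 8.
y_3 and y_5 share exactly the 2 values {1, 7}; by pigeonhole those values go to them, so strike 1, 7 from y_2, y_4.
So y_2 = 4.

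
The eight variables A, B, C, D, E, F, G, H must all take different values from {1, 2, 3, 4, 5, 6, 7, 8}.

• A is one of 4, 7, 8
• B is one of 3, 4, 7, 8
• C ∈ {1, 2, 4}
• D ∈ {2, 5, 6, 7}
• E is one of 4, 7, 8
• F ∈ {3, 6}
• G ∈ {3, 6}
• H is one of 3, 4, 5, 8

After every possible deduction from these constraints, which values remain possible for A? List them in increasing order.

The 8 variables draw from only 8 values {1, 2, 3, 4, 5, 6, 7, 8}, so each is used; only C can be 1, hence C = 1.
The 7 still-open variables draw from only 7 values {2, 3, 4, 5, 6, 7, 8}, so each is used; only D can be 2, hence D = 2.
Among the 6 still-open variables, 5 fits only H (and all 6 values in {3, 4, 5, 6, 7, 8} must be used), so H = 5.
F and G share exactly the 2 values {3, 6}; by pigeonhole those values go to them, so strike 3, 6 from B.
No further eliminations apply; A can still be any of 4, 7, 8.

4, 7, 8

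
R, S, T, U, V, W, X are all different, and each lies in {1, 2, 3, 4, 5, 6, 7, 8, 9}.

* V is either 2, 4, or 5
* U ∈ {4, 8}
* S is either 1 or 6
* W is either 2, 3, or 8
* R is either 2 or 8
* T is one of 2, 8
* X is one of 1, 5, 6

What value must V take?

5

The 7 variables together cover exactly {1, 2, 3, 4, 5, 6, 8} — 7 values for 7 variables — and 3 appears only in W's list, so W = 3.
The 2 variables R and T are confined to {2, 8}, which locks those values in; drop them from U, V.
U's domain is down to {4}, so U = 4. So V can't be 4.
So V = 5.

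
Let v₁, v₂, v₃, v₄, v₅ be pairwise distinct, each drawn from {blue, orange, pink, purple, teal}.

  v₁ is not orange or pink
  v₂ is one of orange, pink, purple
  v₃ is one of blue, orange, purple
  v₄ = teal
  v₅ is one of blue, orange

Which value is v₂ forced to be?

pink

v₄ must be teal (only option left). Remove teal from v₁.
The 4 still-open variables together cover exactly {blue, orange, pink, purple} — 4 values for 4 variables — and pink appears only in v₂'s list, so v₂ = pink.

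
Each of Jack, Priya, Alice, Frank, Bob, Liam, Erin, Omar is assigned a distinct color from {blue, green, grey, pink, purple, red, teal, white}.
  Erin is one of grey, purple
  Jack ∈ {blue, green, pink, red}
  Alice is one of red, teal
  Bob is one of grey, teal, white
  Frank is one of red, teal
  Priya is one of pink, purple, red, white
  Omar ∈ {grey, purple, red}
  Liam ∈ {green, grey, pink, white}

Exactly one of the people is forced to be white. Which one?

Bob

The 8 variables draw from only 8 values {blue, green, grey, pink, purple, red, teal, white}, so each is used; only Jack can be blue, hence Jack = blue.
The 7 still-open variables draw from only 7 values {green, grey, pink, purple, red, teal, white}, so each is used; only Liam can be green, hence Liam = green.
The 6 still-open variables draw from only 6 values {grey, pink, purple, red, teal, white}, so each is used; only Priya can be pink, hence Priya = pink.
Among the 5 still-open variables, white fits only Bob (and all 5 values in {grey, purple, red, teal, white} must be used), so Bob = white.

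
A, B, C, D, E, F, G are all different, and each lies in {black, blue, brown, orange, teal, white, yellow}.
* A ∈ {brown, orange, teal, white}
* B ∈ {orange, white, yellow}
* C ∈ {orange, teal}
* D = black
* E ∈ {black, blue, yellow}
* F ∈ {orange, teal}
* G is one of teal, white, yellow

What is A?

D has just one choice, so D = black. Strike black from E.
The 6 still-open variables draw from only 6 values {blue, brown, orange, teal, white, yellow}, so each is used; only E can be blue, hence E = blue.
The 5 still-open variables together cover exactly {brown, orange, teal, white, yellow} — 5 values for 5 variables — and brown appears only in A's list, so A = brown.

brown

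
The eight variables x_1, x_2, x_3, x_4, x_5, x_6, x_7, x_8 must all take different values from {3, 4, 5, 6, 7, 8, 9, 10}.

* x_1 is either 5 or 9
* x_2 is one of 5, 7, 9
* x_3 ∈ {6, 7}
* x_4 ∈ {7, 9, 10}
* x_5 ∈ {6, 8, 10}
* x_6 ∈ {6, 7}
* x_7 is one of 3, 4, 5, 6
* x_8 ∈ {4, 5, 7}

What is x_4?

10

The 8 variables together cover exactly {3, 4, 5, 6, 7, 8, 9, 10} — 8 values for 8 variables — and 3 appears only in x_7's list, so x_7 = 3.
The 7 still-open variables together cover exactly {4, 5, 6, 7, 8, 9, 10} — 7 values for 7 variables — and 4 appears only in x_8's list, so x_8 = 4.
The 6 still-open variables draw from only 6 values {5, 6, 7, 8, 9, 10}, so each is used; only x_5 can be 8, hence x_5 = 8.
The 5 still-open variables draw from only 5 values {5, 6, 7, 9, 10}, so each is used; only x_4 can be 10, hence x_4 = 10.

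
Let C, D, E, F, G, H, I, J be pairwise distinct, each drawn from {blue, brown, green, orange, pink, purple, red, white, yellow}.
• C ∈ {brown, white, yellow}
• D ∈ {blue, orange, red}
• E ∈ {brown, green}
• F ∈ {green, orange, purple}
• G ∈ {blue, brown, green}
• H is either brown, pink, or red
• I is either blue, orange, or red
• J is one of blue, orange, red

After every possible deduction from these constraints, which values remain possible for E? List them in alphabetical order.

brown, green

D, I, J between them cover only {blue, orange, red} — a naked triple. Remove those values from F, G, H.
E and G between them cover only {brown, green} — a naked pair. Remove those values from C, F, H.
That leaves F = purple.
H's domain is down to {pink}, so H = pink.
No further eliminations apply; E can still be any of brown, green.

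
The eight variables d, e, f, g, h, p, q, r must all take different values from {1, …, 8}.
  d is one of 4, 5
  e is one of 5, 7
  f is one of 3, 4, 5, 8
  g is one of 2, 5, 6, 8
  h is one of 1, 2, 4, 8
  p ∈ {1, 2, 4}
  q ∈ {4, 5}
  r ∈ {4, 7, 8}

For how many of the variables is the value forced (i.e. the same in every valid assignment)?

4

The 8 variables together cover exactly {1, 2, 3, 4, 5, 6, 7, 8} — 8 values for 8 variables — and 3 appears only in f's list, so f = 3.
The 7 still-open variables together cover exactly {1, 2, 4, 5, 6, 7, 8} — 7 values for 7 variables — and 6 appears only in g's list, so g = 6.
d and q between them cover only {4, 5} — a naked pair. Remove those values from e, h, p, r.
e's domain is down to {7}, so e = 7. Remove 7 from r.
r's domain is down to {8}, so r = 8. Strike 8 from h.
Determined: e=7, f=3, g=6, r=8. The other variables each still have more than one consistent value. That makes 4.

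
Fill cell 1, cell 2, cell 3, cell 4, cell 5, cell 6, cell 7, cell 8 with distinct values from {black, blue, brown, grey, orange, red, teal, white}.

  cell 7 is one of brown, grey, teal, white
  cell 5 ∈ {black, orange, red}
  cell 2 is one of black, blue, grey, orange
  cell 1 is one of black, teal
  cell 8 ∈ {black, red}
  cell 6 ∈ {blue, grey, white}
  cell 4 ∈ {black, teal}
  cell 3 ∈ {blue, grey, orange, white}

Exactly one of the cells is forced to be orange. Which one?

Among the 8 variables, brown fits only cell 7 (and all 8 values in {black, blue, brown, grey, orange, red, teal, white} must be used), so cell 7 = brown.
cell 1 and cell 4 between them cover only {black, teal} — a naked pair. Remove those values from cell 2, cell 5, cell 8.
cell 8's domain is down to {red}, so cell 8 = red. Strike red from cell 5.
So orange goes to cell 5.

cell 5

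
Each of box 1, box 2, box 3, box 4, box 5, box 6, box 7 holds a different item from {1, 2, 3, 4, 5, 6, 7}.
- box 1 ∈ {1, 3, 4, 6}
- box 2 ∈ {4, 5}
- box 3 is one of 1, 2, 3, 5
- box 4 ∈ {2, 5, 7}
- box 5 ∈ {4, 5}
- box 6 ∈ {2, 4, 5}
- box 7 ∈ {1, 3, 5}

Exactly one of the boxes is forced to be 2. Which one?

The 7 variables draw from only 7 values {1, 2, 3, 4, 5, 6, 7}, so each is used; only box 1 can be 6, hence box 1 = 6.
The 6 still-open variables draw from only 6 values {1, 2, 3, 4, 5, 7}, so each is used; only box 4 can be 7, hence box 4 = 7.
box 2 and box 5 share exactly the 2 values {4, 5}; by pigeonhole those values go to them, so strike 4, 5 from box 3, box 6, box 7.

box 6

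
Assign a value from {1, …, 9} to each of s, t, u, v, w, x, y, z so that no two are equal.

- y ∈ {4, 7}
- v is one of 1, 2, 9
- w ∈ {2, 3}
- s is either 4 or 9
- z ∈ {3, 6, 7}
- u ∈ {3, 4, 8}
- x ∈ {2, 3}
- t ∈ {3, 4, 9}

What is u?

Among the 8 variables, 1 fits only v (and all 8 values in {1, 2, 3, 4, 6, 7, 8, 9} must be used), so v = 1.
The 7 still-open variables draw from only 7 values {2, 3, 4, 6, 7, 8, 9}, so each is used; only z can be 6, hence z = 6.
Among the 6 still-open variables, 7 fits only y (and all 6 values in {2, 3, 4, 7, 8, 9} must be used), so y = 7.
The 5 still-open variables draw from only 5 values {2, 3, 4, 8, 9}, so each is used; only u can be 8, hence u = 8.

8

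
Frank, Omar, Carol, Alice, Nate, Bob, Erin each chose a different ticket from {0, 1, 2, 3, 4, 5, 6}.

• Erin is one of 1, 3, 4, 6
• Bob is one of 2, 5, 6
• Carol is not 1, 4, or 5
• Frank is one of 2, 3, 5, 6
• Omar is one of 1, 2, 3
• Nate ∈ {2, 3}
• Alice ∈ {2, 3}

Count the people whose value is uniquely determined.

3

The 7 variables draw from only 7 values {0, 1, 2, 3, 4, 5, 6}, so each is used; only Carol can be 0, hence Carol = 0.
The 6 still-open variables draw from only 6 values {1, 2, 3, 4, 5, 6}, so each is used; only Erin can be 4, hence Erin = 4.
Among the 5 still-open variables, 1 fits only Omar (and all 5 values in {1, 2, 3, 5, 6} must be used), so Omar = 1.
Alice and Nate between them cover only {2, 3} — a naked pair. Remove those values from Frank, Bob.
Determined: Omar=1, Carol=0, Erin=4. The other people each still have more than one consistent value. That makes 3.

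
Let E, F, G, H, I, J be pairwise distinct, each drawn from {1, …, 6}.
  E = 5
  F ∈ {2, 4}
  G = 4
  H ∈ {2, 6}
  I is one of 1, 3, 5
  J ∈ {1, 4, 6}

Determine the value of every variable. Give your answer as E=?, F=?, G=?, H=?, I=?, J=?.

E=5, F=2, G=4, H=6, I=3, J=1

E must be 5 (only option left). Eliminate 5 elsewhere: I.
G's domain is down to {4}, so G = 4. So F, J can't be 4.
That leaves F = 2. Remove 2 from H.
That leaves H = 6. Remove 6 from J.
That leaves J = 1. Remove 1 from I.
I's domain is down to {3}, so I = 3.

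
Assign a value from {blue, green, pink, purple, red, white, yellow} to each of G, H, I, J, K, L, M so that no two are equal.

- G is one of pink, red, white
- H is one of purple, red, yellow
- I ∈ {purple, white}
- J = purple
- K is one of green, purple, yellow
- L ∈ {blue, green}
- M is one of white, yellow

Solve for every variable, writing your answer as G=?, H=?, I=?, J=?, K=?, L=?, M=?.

G=pink, H=red, I=white, J=purple, K=green, L=blue, M=yellow

J's domain is down to {purple}, so J = purple. Eliminate purple elsewhere: H, I, K.
That leaves I = white. Remove white from G, M.
M's domain is down to {yellow}, so M = yellow. Strike yellow from H, K.
That leaves H = red. So G can't be red.
K has just one choice, so K = green. Remove green from L.
L has just one choice, so L = blue.
That leaves G = pink.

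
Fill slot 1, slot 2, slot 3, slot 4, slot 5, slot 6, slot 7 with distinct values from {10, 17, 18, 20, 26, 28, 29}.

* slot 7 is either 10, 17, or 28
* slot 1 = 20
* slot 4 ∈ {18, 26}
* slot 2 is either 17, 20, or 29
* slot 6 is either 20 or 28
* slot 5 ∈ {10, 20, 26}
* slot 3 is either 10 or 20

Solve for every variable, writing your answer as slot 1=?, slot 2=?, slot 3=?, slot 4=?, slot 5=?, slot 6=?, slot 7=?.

slot 1=20, slot 2=29, slot 3=10, slot 4=18, slot 5=26, slot 6=28, slot 7=17

slot 1 has just one choice, so slot 1 = 20. Remove 20 from slot 2, slot 3, slot 5, slot 6.
slot 3 must be 10 (only option left). Eliminate 10 elsewhere: slot 5, slot 7.
slot 5 has just one choice, so slot 5 = 26. Strike 26 from slot 4.
slot 6 must be 28 (only option left). So slot 7 can't be 28.
slot 7 has just one choice, so slot 7 = 17. Eliminate 17 elsewhere: slot 2.
slot 2's domain is down to {29}, so slot 2 = 29.
slot 4 must be 18 (only option left).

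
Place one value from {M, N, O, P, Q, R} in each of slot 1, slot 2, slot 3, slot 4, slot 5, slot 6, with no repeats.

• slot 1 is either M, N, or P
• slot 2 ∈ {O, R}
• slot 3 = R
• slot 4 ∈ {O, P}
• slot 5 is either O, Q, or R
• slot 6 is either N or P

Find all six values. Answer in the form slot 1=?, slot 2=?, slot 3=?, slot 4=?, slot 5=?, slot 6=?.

slot 1=M, slot 2=O, slot 3=R, slot 4=P, slot 5=Q, slot 6=N

slot 3's domain is down to {R}, so slot 3 = R. Strike R from slot 2, slot 5.
slot 2 has just one choice, so slot 2 = O. Strike O from slot 4, slot 5.
slot 4 has just one choice, so slot 4 = P. So slot 1, slot 6 can't be P.
That leaves slot 5 = Q.
slot 6 has just one choice, so slot 6 = N. Remove N from slot 1.
slot 1's domain is down to {M}, so slot 1 = M.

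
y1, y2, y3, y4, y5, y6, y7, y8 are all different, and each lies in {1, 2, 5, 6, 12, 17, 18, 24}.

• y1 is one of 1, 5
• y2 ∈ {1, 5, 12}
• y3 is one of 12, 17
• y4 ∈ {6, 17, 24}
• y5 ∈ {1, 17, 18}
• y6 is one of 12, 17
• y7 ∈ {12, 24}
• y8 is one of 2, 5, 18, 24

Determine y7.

24

The 8 variables together cover exactly {1, 2, 5, 6, 12, 17, 18, 24} — 8 values for 8 variables — and 2 appears only in y8's list, so y8 = 2.
The 7 still-open variables together cover exactly {1, 5, 6, 12, 17, 18, 24} — 7 values for 7 variables — and 6 appears only in y4's list, so y4 = 6.
Among the 6 still-open variables, 18 fits only y5 (and all 6 values in {1, 5, 12, 17, 18, 24} must be used), so y5 = 18.
Among the 5 still-open variables, 24 fits only y7 (and all 5 values in {1, 5, 12, 17, 24} must be used), so y7 = 24.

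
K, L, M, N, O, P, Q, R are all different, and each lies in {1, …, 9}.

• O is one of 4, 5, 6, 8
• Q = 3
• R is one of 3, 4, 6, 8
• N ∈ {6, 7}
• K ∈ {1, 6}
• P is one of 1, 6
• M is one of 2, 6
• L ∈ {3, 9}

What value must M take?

2

Q's domain is down to {3}, so Q = 3. So L, R can't be 3.
L has just one choice, so L = 9.
K and P share exactly the 2 values {1, 6}; by pigeonhole those values go to them, so strike 1, 6 from M, N, O, R.
So M = 2.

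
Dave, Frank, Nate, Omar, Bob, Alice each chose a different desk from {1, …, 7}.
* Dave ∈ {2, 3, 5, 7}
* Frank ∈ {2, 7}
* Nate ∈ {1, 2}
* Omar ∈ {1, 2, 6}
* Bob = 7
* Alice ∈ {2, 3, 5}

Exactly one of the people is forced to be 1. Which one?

Nate

Bob must be 7 (only option left). Strike 7 from Dave, Frank.
Frank must be 2 (only option left). Eliminate 2 elsewhere: Dave, Nate, Omar, Alice.
So 1 goes to Nate.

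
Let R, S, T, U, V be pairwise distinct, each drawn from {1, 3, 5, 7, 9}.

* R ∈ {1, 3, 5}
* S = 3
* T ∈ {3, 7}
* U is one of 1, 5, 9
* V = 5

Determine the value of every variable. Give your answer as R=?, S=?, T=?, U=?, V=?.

R=1, S=3, T=7, U=9, V=5

S must be 3 (only option left). Eliminate 3 elsewhere: R, T.
T has just one choice, so T = 7.
V must be 5 (only option left). Eliminate 5 elsewhere: R, U.
R must be 1 (only option left). Strike 1 from U.
That leaves U = 9.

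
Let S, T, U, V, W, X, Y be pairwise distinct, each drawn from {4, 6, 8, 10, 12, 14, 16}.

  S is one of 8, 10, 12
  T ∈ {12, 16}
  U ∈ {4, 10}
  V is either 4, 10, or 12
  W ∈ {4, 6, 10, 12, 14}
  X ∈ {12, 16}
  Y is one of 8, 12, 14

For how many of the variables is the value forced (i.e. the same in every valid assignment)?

3

The 7 variables draw from only 7 values {4, 6, 8, 10, 12, 14, 16}, so each is used; only W can be 6, hence W = 6.
Among the 6 still-open variables, 14 fits only Y (and all 6 values in {4, 8, 10, 12, 14, 16} must be used), so Y = 14.
The 5 still-open variables together cover exactly {4, 8, 10, 12, 16} — 5 values for 5 variables — and 8 appears only in S's list, so S = 8.
T and X between them cover only {12, 16} — a naked pair. Remove those values from V.
Determined: S=8, W=6, Y=14. The other variables each still have more than one consistent value. That makes 3.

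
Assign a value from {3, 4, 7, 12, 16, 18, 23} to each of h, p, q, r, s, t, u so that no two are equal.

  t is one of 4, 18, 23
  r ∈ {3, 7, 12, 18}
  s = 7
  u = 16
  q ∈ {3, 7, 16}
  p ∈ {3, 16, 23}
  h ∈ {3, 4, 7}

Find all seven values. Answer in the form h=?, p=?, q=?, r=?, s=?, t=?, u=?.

h=4, p=23, q=3, r=12, s=7, t=18, u=16

s has just one choice, so s = 7. Eliminate 7 elsewhere: h, q, r.
u must be 16 (only option left). So p, q can't be 16.
q's domain is down to {3}, so q = 3. So h, p, r can't be 3.
That leaves h = 4. Remove 4 from t.
p must be 23 (only option left). So t can't be 23.
That leaves t = 18. Strike 18 from r.
r must be 12 (only option left).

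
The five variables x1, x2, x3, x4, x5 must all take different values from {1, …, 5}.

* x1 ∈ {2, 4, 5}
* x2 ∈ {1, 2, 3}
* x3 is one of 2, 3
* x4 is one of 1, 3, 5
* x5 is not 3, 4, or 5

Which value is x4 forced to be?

5

The 5 variables together cover exactly {1, 2, 3, 4, 5} — 5 values for 5 variables — and 4 appears only in x1's list, so x1 = 4.
Among the 4 still-open variables, 5 fits only x4 (and all 4 values in {1, 2, 3, 5} must be used), so x4 = 5.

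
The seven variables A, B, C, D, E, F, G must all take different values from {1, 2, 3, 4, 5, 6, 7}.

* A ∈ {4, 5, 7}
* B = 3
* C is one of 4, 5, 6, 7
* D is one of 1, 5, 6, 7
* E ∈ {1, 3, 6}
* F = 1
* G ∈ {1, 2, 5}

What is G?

2

B's domain is down to {3}, so B = 3. Eliminate 3 elsewhere: E.
F has just one choice, so F = 1. Remove 1 from D, E, G.
E has just one choice, so E = 6. Remove 6 from C, D.
The 4 still-open variables draw from only 4 values {2, 4, 5, 7}, so each is used; only G can be 2, hence G = 2.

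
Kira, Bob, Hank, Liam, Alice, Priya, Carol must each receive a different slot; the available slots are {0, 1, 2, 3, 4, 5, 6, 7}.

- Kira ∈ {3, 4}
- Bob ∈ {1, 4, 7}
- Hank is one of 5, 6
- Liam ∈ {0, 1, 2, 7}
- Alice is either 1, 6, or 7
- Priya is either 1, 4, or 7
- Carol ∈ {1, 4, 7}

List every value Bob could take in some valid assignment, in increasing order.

Bob, Priya, Carol share exactly the 3 values {1, 4, 7}; by pigeonhole those values go to them, so strike 1, 4, 7 from Kira, Liam, Alice.
Kira has just one choice, so Kira = 3.
That leaves Alice = 6. Remove 6 from Hank.
Hank's domain is down to {5}, so Hank = 5.
No further eliminations apply; Bob can still be any of 1, 4, 7.

1, 4, 7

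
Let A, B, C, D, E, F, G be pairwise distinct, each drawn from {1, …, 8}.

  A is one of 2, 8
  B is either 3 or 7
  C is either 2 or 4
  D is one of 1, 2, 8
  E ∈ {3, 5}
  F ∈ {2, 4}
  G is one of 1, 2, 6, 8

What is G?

6

C and F between them cover only {2, 4} — a naked pair. Remove those values from A, D, G.
A has just one choice, so A = 8. So D, G can't be 8.
D must be 1 (only option left). Remove 1 from G.
So G = 6.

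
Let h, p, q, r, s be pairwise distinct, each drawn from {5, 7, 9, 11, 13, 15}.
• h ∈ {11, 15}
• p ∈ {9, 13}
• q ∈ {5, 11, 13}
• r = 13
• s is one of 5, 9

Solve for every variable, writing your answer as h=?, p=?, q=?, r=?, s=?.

r must be 13 (only option left). Strike 13 from p, q.
p must be 9 (only option left). So s can't be 9.
s's domain is down to {5}, so s = 5. Strike 5 from q.
q has just one choice, so q = 11. Remove 11 from h.
h's domain is down to {15}, so h = 15.

h=15, p=9, q=11, r=13, s=5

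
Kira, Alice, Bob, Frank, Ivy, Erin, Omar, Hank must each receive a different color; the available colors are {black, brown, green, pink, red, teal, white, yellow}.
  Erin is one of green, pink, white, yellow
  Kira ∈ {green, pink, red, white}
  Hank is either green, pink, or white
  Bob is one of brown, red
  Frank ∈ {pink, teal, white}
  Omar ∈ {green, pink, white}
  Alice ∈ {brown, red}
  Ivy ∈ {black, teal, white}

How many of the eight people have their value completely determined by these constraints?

3

The 8 variables together cover exactly {black, brown, green, pink, red, teal, white, yellow} — 8 values for 8 variables — and black appears only in Ivy's list, so Ivy = black.
Among the 7 still-open variables, teal fits only Frank (and all 7 values in {brown, green, pink, red, teal, white, yellow} must be used), so Frank = teal.
The 6 still-open variables draw from only 6 values {brown, green, pink, red, white, yellow}, so each is used; only Erin can be yellow, hence Erin = yellow.
Alice and Bob between them cover only {brown, red} — a naked pair. Remove those values from Kira.
Determined: Frank=teal, Ivy=black, Erin=yellow. The other people each still have more than one consistent value. That makes 3.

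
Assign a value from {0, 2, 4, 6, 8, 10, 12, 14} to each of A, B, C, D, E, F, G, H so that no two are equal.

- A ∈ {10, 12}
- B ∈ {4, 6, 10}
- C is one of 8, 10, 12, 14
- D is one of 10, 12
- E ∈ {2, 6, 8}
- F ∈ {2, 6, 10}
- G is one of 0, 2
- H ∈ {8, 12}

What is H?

8

Among the 8 variables, 0 fits only G (and all 8 values in {0, 2, 4, 6, 8, 10, 12, 14} must be used), so G = 0.
Among the 7 still-open variables, 4 fits only B (and all 7 values in {2, 4, 6, 8, 10, 12, 14} must be used), so B = 4.
The 6 still-open variables draw from only 6 values {2, 6, 8, 10, 12, 14}, so each is used; only C can be 14, hence C = 14.
A and D between them cover only {10, 12} — a naked pair. Remove those values from F, H.
So H = 8.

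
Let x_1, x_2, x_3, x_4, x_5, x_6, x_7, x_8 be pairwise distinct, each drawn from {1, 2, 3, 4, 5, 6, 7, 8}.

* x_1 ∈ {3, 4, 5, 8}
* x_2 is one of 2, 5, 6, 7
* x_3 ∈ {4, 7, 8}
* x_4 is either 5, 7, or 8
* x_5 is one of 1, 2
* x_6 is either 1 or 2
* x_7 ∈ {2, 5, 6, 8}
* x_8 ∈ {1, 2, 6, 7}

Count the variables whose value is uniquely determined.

The 8 variables draw from only 8 values {1, 2, 3, 4, 5, 6, 7, 8}, so each is used; only x_1 can be 3, hence x_1 = 3.
The 7 still-open variables draw from only 7 values {1, 2, 4, 5, 6, 7, 8}, so each is used; only x_3 can be 4, hence x_3 = 4.
x_5 and x_6 between them cover only {1, 2} — a naked pair. Remove those values from x_2, x_7, x_8.
Determined: x_1=3, x_3=4. The other variables each still have more than one consistent value. That makes 2.

2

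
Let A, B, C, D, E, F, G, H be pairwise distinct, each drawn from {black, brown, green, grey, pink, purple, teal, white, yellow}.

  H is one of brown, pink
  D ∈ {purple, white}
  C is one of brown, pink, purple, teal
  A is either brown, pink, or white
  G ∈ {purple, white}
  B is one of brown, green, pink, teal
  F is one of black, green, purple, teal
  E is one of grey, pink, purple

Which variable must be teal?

The 8 variables together cover exactly {black, brown, green, grey, pink, purple, teal, white} — 8 values for 8 variables — and black appears only in F's list, so F = black.
The 7 still-open variables together cover exactly {brown, green, grey, pink, purple, teal, white} — 7 values for 7 variables — and green appears only in B's list, so B = green.
Among the 6 still-open variables, grey fits only E (and all 6 values in {brown, grey, pink, purple, teal, white} must be used), so E = grey.
Among the 5 still-open variables, teal fits only C (and all 5 values in {brown, pink, purple, teal, white} must be used), so C = teal.

C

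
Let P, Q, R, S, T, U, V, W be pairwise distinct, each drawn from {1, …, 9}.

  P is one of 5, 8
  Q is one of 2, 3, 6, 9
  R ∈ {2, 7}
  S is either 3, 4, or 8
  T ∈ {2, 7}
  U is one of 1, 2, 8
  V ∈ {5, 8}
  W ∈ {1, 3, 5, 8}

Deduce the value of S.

4

P and V share exactly the 2 values {5, 8}; by pigeonhole those values go to them, so strike 5, 8 from S, U, W.
R and T between them cover only {2, 7} — a naked pair. Remove those values from Q, U.
U's domain is down to {1}, so U = 1. So W can't be 1.
W has just one choice, so W = 3. Remove 3 from Q, S.
So S = 4.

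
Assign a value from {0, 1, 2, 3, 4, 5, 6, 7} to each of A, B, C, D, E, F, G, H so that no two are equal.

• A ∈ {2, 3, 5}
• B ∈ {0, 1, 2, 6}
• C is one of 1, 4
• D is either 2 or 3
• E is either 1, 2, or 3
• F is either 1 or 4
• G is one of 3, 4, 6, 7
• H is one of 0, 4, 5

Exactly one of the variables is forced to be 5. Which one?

A

Among the 8 variables, 7 fits only G (and all 8 values in {0, 1, 2, 3, 4, 5, 6, 7} must be used), so G = 7.
The 7 still-open variables draw from only 7 values {0, 1, 2, 3, 4, 5, 6}, so each is used; only B can be 6, hence B = 6.
The 6 still-open variables draw from only 6 values {0, 1, 2, 3, 4, 5}, so each is used; only H can be 0, hence H = 0.
The 5 still-open variables together cover exactly {1, 2, 3, 4, 5} — 5 values for 5 variables — and 5 appears only in A's list, so A = 5.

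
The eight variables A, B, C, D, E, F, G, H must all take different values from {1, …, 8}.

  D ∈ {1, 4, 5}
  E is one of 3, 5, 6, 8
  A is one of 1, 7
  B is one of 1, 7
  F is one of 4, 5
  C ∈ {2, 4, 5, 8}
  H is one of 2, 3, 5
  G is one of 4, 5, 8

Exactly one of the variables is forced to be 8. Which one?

G

Among the 8 variables, 6 fits only E (and all 8 values in {1, 2, 3, 4, 5, 6, 7, 8} must be used), so E = 6.
Among the 7 still-open variables, 3 fits only H (and all 7 values in {1, 2, 3, 4, 5, 7, 8} must be used), so H = 3.
The 6 still-open variables together cover exactly {1, 2, 4, 5, 7, 8} — 6 values for 6 variables — and 2 appears only in C's list, so C = 2.
The 5 still-open variables together cover exactly {1, 4, 5, 7, 8} — 5 values for 5 variables — and 8 appears only in G's list, so G = 8.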